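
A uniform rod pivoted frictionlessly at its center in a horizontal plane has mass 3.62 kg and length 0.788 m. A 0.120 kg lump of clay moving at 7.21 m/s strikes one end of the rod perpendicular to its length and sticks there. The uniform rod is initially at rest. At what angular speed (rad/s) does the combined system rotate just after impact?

|ω_f| ≈ 1.66 rad/s

The axle reaction passes through the pivot and exerts no torque about it; angular momentum about the pivot is conserved through the impact.
I_p = (1/12)(3.62)(0.788)² = 0.1873 kg·m². Taking the sense of the lump of clay's angular momentum as positive, L_{lump} = m v R = (0.120)(7.21)(0.788/2) = 0.3409 kg·m²/s.
L_i = 0 + 0.3409 = 0.3409 kg·m²/s.
After sticking, I_f = I_p + m R² = 0.1873 + (0.120)(0.788/2)² = 0.2059 kg·m².
ω_f = L_i / I_f = 0.3409 / 0.2059 = 1.655 rad/s.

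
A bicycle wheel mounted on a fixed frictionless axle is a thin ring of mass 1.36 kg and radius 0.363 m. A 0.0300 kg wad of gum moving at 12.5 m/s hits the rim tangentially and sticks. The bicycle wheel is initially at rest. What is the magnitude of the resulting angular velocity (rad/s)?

|ω_f| ≈ 0.743 rad/s

About the axle the impulsive forces during the collision are internal, so angular momentum about that axis is conserved.
I_p = (1.36)(0.363)² = 0.1792 kg·m². Taking the sense of the wad of gum's angular momentum as positive, L_{wad} = m v R = (0.0300)(12.5)(0.363) = 0.1361 kg·m²/s.
L_i = 0 + 0.1361 = 0.1361 kg·m²/s.
After sticking, I_f = I_p + m R² = 0.1792 + (0.0300)(0.363)² = 0.1832 kg·m².
ω_f = L_i / I_f = 0.1361 / 0.1832 = 0.7432 rad/s.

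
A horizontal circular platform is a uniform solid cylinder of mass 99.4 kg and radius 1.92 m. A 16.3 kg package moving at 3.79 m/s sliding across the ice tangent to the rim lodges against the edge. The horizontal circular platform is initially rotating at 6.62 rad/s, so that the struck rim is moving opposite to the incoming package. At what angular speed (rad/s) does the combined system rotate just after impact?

About the central axle the impulsive forces during the collision are internal, so angular momentum about that axis is conserved.
I_p = ½(99.4)(1.92)² = 183.2 kg·m². Taking the sense of the package's angular momentum as positive, L_{package} = m v R = (16.3)(3.79)(1.92) = 118.6 kg·m²/s.
L_i = −I_p ω_p + m v R = −(183.2)(6.62) + 118.6 = -1094 kg·m²/s.
After sticking, I_f = I_p + m R² = 183.2 + (16.3)(1.92)² = 243.3 kg·m².
ω_f = L_i / I_f = -1094 / 243.3 = -4.498 rad/s.

|ω_f| ≈ 4.50 rad/s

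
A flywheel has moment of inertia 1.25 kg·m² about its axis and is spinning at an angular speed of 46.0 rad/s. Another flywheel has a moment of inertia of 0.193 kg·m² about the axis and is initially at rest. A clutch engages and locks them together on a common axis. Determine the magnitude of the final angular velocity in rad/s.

|ω_f| ≈ 39.8 rad/s

The coupling torques are internal; angular momentum about the shared axis is conserved.
Taking A's sense as positive: L = (1.250)(46.0) = 57.50 kg·m²·rad/s.
Combined I = 1.250 + 0.1930 = 1.443 kg·m².
ω_f = L / I = 57.50 / 1.443 = 39.85 rad/s.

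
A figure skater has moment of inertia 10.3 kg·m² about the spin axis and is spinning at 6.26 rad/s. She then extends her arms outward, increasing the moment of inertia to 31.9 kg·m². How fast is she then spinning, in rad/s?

Angular momentum about the spin axis is conserved since the torque about it is zero.
ω₂ = I₁ω₁ / I₂ = (10.30)(6.26 rad/s) / (31.90) = 2.021 rad/s.

ω₂ ≈ 2.02 rad/s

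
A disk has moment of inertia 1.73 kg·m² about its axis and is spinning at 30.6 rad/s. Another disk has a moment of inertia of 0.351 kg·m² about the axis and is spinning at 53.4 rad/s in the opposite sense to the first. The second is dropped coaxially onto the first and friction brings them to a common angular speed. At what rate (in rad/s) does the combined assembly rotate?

The coupling torques are internal; angular momentum about the shared axis is conserved.
Taking A's sense as positive: L = (1.730)(30.6) − (0.3510)(53.4) = 34.19 kg·m²·rad/s.
Combined I = 1.730 + 0.3510 = 2.081 kg·m².
ω_f = L / I = 34.19 / 2.081 = 16.43 rad/s.

|ω_f| ≈ 16.4 rad/s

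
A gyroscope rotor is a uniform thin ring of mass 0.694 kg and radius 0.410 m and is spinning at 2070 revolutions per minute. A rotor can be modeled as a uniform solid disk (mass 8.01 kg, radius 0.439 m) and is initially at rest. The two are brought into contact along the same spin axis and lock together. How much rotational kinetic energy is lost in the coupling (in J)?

ΔKE lost ≈ 2380 J

The coupling torques are internal; angular momentum about the shared axis is conserved.
Moments of inertia: I_A = (0.694)(0.410)² = 0.1167 kg·m²; I_B = ½(8.01)(0.439)² = 0.7718 kg·m².
Taking A's sense as positive: L = (0.1167)(2070) = 241.5 kg·m²·rpm.
Combined I = 0.1167 + 0.7718 = 0.8885 kg·m².
ω_f = L / I = 241.5 / 0.8885 = 271.8 rpm.
KE_i = ½ΣIω² = 2741 J; KE_f = ½(0.8885)(28.46)² = 359.9 J.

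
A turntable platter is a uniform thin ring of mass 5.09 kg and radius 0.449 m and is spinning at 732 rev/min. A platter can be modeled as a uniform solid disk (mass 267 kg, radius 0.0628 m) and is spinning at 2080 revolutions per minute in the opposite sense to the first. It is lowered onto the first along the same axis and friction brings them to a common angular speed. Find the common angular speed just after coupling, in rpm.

|ω_f| ≈ 222 rpm

The coupling torques are internal; angular momentum about the shared axis is conserved.
Moments of inertia: I_A = (5.09)(0.449)² = 1.026 kg·m²; I_B = ½(267)(0.0628)² = 0.5265 kg·m².
Taking A's sense as positive: L = (1.026)(732) − (0.5265)(2080) = -344.0 kg·m²·rpm.
Combined I = 1.026 + 0.5265 = 1.553 kg·m².
ω_f = L / I = -344.0 / 1.553 = -221.5 rpm.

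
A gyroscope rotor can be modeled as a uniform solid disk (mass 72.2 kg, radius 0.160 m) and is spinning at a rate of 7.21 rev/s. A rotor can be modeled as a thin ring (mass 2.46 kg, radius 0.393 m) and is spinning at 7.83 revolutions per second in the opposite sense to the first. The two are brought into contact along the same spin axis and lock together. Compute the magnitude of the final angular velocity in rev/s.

|ω_f| ≈ 2.83 rev/s

The coupling torques are internal; angular momentum about the shared axis is conserved.
Moments of inertia: I_A = ½(72.2)(0.160)² = 0.9242 kg·m²; I_B = (2.46)(0.393)² = 0.3799 kg·m².
Taking A's sense as positive: L = (0.9242)(7.21) − (0.3799)(7.83) = 3.688 kg·m²·rev/s.
Combined I = 0.9242 + 0.3799 = 1.304 kg·m².
ω_f = L / I = 3.688 / 1.304 = 2.828 rev/s.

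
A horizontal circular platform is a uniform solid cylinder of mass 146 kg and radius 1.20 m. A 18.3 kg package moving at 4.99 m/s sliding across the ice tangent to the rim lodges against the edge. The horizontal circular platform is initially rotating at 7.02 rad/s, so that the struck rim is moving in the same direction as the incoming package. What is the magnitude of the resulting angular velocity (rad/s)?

The axle reaction passes through the central axle and exerts no torque about it; angular momentum about the central axle is conserved through the impact.
I_p = ½(146)(1.20)² = 105.1 kg·m². Taking the sense of the package's angular momentum as positive, L_{package} = m v R = (18.3)(4.99)(1.20) = 109.6 kg·m²/s.
L_i = +I_p ω_p + m v R = +(105.1)(7.02) + 109.6 = 847.5 kg·m²/s.
After sticking, I_f = I_p + m R² = 105.1 + (18.3)(1.20)² = 131.5 kg·m².
ω_f = L_i / I_f = 847.5 / 131.5 = 6.446 rad/s.

|ω_f| ≈ 6.45 rad/s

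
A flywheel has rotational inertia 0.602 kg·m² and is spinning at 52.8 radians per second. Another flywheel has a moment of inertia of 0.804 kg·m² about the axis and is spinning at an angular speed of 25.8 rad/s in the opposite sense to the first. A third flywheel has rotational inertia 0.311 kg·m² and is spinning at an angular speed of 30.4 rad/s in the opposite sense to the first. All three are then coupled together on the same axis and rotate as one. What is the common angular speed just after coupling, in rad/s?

No external torque acts about the common axis, so total angular momentum is conserved.
Taking A's sense as positive: L = (0.6020)(52.8) − (0.8040)(25.8) − (0.3110)(30.4) = 1.588 kg·m²·rad/s.
Combined I = 0.6020 + 0.8040 + 0.3110 = 1.717 kg·m².
ω_f = L / I = 1.588 / 1.717 = 0.9249 rad/s.

|ω_f| ≈ 0.925 rad/s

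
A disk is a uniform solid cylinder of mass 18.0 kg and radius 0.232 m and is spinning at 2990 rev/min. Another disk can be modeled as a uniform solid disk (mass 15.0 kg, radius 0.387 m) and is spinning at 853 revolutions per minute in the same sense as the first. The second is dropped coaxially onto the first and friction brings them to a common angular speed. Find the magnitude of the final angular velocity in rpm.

The coupling torques are internal; angular momentum about the shared axis is conserved.
Moments of inertia: I_A = ½(18.0)(0.232)² = 0.4844 kg·m²; I_B = ½(15.0)(0.387)² = 1.123 kg·m².
Taking A's sense as positive: L = (0.4844)(2990) + (1.123)(853) = 2407 kg·m²·rpm.
Combined I = 0.4844 + 1.123 = 1.608 kg·m².
ω_f = L / I = 2407 / 1.608 = 1497 rpm.

|ω_f| ≈ 1500 rpm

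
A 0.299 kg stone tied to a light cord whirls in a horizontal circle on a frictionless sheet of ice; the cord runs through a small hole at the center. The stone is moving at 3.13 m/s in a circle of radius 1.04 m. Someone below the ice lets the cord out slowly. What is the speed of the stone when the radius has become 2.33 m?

v₂ ≈ 1.40 m/s

The only horizontal force on the mass is along the cord (radial), so it exerts no torque about the hole and angular momentum m v r is conserved.
v₂ = v₁ r₁ / r₂ = (3.13)(1.04) / (2.33) = 1.397 m/s.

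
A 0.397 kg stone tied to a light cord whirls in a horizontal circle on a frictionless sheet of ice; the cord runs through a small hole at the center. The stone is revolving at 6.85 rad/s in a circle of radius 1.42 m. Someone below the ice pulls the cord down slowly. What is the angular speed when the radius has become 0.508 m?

ω₂ ≈ 53.5 rad/s

No torque about the axis ⇒ m r₁² ω₁ = m r₂² ω₂.
ω₂ = ω₁ (r₁/r₂)² = (6.85)(1.42/0.508)² = 53.52 rad/s.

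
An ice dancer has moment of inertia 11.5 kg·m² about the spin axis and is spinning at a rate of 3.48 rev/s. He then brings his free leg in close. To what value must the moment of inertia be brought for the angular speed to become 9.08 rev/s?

I₂ ≈ 4.41 kg·m²

Angular momentum about the spin axis is conserved since the torque about it is zero.
I₂ = I₁ω₁ / ω₂ = (11.5)(3.48) / (9.08) = 4.407 kg·m².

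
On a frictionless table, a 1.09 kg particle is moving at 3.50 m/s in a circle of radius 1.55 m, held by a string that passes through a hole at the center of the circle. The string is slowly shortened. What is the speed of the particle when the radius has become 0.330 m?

The only horizontal force on the mass is along the cord (radial), so it exerts no torque about the hole and angular momentum m v r is conserved.
v₂ = v₁ r₁ / r₂ = (3.50)(1.55) / (0.330) = 16.44 m/s.

v₂ ≈ 16.4 m/s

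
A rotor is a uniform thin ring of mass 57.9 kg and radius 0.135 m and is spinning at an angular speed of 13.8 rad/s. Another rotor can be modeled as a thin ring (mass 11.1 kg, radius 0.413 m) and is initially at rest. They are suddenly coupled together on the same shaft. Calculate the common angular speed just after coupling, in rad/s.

The coupling torques are internal; angular momentum about the shared axis is conserved.
Moments of inertia: I_A = (57.9)(0.135)² = 1.055 kg·m²; I_B = (11.1)(0.413)² = 1.893 kg·m².
Taking A's sense as positive: L = (1.055)(13.8) = 14.56 kg·m²·rad/s.
Combined I = 1.055 + 1.893 = 2.949 kg·m².
ω_f = L / I = 14.56 / 2.949 = 4.939 rad/s.

|ω_f| ≈ 4.94 rad/s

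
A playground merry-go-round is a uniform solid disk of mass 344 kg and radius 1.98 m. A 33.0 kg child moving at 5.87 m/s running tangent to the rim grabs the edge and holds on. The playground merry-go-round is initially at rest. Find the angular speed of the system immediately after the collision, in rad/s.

The axle reaction passes through the axle and exerts no torque about it; angular momentum about the axle is conserved through the impact.
I_p = ½(344)(1.98)² = 674.3 kg·m². Taking the sense of the child's angular momentum as positive, L_{child} = m v R = (33.0)(5.87)(1.98) = 383.5 kg·m²/s.
L_i = 0 + 383.5 = 383.5 kg·m²/s.
After sticking, I_f = I_p + m R² = 674.3 + (33.0)(1.98)² = 803.7 kg·m².
ω_f = L_i / I_f = 383.5 / 803.7 = 0.4772 rad/s.

|ω_f| ≈ 0.477 rad/s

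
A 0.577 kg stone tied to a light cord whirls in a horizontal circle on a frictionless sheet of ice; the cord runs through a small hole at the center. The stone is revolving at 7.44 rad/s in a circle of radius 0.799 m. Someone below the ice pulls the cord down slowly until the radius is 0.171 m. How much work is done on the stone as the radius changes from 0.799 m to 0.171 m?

No torque about the axis ⇒ m r₁² ω₁ = m r₂² ω₂.
ω₂ = ω₁ (r₁/r₂)² = (7.44)(0.799/0.171)² = 162.4 rad/s.
W = ΔKE = ½m(v₂² − v₁²) = 212.4 J.

W ≈ 212 J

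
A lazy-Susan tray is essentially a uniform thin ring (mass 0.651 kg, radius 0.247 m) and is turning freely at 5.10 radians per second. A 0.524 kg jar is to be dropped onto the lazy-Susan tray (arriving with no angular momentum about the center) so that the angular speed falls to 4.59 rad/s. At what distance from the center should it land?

r ≈ 0.0918 m

The added mass arrives with no angular momentum about the center, and any external torque about the center is negligible, so the system's angular momentum is conserved.
I_p = (0.651)(0.247)² = 0.03972 kg·m².
I_p ω_i = (I_p + m r²) ω_f ⇒ m r² = I_p(ω_i/ω_f − 1) = 0.03972(5.10/4.59 − 1) = 0.004413 kg·m².
r = √(0.004413/0.524) = 0.09177 m.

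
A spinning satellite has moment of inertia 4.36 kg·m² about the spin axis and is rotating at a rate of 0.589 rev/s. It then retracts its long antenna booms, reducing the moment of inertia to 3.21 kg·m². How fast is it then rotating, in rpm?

ω₂ ≈ 48.0 rpm

Angular momentum about the spin axis is conserved since the torque about it is zero.
ω₂ = I₁ω₁ / I₂ = (4.360)(0.589 rev/s) / (3.210) = 0.8000 rev/s = 48.00 rpm.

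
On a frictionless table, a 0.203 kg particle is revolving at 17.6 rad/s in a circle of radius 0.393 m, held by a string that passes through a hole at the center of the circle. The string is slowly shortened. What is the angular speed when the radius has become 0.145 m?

ω₂ ≈ 129 rad/s

No torque about the axis ⇒ m r₁² ω₁ = m r₂² ω₂.
ω₂ = ω₁ (r₁/r₂)² = (17.6)(0.393/0.145)² = 129.3 rad/s.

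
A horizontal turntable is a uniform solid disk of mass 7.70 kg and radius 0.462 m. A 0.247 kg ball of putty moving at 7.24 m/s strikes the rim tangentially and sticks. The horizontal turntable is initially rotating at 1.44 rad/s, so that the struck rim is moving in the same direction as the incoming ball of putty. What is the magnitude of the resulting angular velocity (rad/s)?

About the axle the impulsive forces during the collision are internal, so angular momentum about that axis is conserved.
I_p = ½(7.70)(0.462)² = 0.8218 kg·m². Taking the sense of the ball of putty's angular momentum as positive, L_{ball} = m v R = (0.247)(7.24)(0.462) = 0.8262 kg·m²/s.
L_i = +I_p ω_p + m v R = +(0.8218)(1.44) + 0.8262 = 2.010 kg·m²/s.
After sticking, I_f = I_p + m R² = 0.8218 + (0.247)(0.462)² = 0.8745 kg·m².
ω_f = L_i / I_f = 2.010 / 0.8745 = 2.298 rad/s.

|ω_f| ≈ 2.30 rad/s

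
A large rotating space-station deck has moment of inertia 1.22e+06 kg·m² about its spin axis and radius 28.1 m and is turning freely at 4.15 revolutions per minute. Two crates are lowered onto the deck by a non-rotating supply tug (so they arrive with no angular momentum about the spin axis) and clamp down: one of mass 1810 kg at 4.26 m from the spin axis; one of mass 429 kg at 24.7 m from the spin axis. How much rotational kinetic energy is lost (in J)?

The added mass arrives with no angular momentum about the spin axis, and any external torque about the spin axis is negligible, so the system's angular momentum is conserved.
Added inertia Σmr² = (1810)(4.26)² + (429)(24.7)² = 2.946e+05 kg·m²; I_f = 1.220e+06 + 2.946e+05 = 1.515e+06 kg·m².
ω_f = I_p ω_i / I_f = (1.220e+06)(4.15) / 1.515e+06 = 3.343 rpm.
KE_i = ½(1.220e+06)(0.4346 rad/s)² = 1.152e+05 J; KE_f = ½(1.515e+06)(0.3501)² = 92800 J.

energy lost ≈ 22400 J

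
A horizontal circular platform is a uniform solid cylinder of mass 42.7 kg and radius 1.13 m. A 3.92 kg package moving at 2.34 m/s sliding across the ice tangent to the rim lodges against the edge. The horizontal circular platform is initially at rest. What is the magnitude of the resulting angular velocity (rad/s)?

|ω_f| ≈ 0.321 rad/s

The axle reaction passes through the central axle and exerts no torque about it; angular momentum about the central axle is conserved through the impact.
I_p = ½(42.7)(1.13)² = 27.26 kg·m². Taking the sense of the package's angular momentum as positive, L_{package} = m v R = (3.92)(2.34)(1.13) = 10.37 kg·m²/s.
L_i = 0 + 10.37 = 10.37 kg·m²/s.
After sticking, I_f = I_p + m R² = 27.26 + (3.92)(1.13)² = 32.27 kg·m².
ω_f = L_i / I_f = 10.37 / 32.27 = 0.3212 rad/s.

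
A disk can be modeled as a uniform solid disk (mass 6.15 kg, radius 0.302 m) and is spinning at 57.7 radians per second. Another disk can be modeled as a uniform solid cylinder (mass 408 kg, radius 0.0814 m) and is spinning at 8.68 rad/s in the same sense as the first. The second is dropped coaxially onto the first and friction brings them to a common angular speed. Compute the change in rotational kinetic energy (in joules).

The coupling torques are internal; angular momentum about the shared axis is conserved.
Moments of inertia: I_A = ½(6.15)(0.302)² = 0.2805 kg·m²; I_B = ½(408)(0.0814)² = 1.352 kg·m².
Taking A's sense as positive: L = (0.2805)(57.7) + (1.352)(8.68) = 27.91 kg·m²·rad/s.
Combined I = 0.2805 + 1.352 = 1.632 kg·m².
ω_f = L / I = 27.91 / 1.632 = 17.10 rad/s.
KE_i = ½ΣIω² = 517.8 J; KE_f = ½(1.632)(17.10)² = 238.7 J.

ΔKE ≈ -279 J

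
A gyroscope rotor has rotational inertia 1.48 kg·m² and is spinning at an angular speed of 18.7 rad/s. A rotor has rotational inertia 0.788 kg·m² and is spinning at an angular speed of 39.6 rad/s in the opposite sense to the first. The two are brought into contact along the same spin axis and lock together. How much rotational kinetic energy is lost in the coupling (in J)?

No external torque acts about the common axis, so total angular momentum is conserved.
Taking A's sense as positive: L = (1.480)(18.7) − (0.7880)(39.6) = -3.529 kg·m²·rad/s.
Combined I = 1.480 + 0.7880 = 2.268 kg·m².
ω_f = L / I = -3.529 / 2.268 = -1.556 rad/s.
KE_i = ½ΣIω² = 876.6 J; KE_f = ½(2.268)(1.556)² = 2.745 J.

ΔKE lost ≈ 874 J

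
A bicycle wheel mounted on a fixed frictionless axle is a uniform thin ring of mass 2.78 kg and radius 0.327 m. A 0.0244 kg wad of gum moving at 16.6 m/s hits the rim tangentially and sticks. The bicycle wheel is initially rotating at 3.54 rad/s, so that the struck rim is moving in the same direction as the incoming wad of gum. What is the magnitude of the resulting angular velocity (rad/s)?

The axle reaction passes through the axle and exerts no torque about it; angular momentum about the axle is conserved through the impact.
I_p = (2.78)(0.327)² = 0.2973 kg·m². Taking the sense of the wad of gum's angular momentum as positive, L_{wad} = m v R = (0.0244)(16.6)(0.327) = 0.1324 kg·m²/s.
L_i = +I_p ω_p + m v R = +(0.2973)(3.54) + 0.1324 = 1.185 kg·m²/s.
After sticking, I_f = I_p + m R² = 0.2973 + (0.0244)(0.327)² = 0.2999 kg·m².
ω_f = L_i / I_f = 1.185 / 0.2999 = 3.951 rad/s.

|ω_f| ≈ 3.95 rad/s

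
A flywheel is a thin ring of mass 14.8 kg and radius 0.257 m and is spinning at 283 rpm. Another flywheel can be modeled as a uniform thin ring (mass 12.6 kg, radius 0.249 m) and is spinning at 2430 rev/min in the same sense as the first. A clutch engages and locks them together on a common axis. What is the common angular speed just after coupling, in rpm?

The coupling torques are internal; angular momentum about the shared axis is conserved.
Moments of inertia: I_A = (14.8)(0.257)² = 0.9775 kg·m²; I_B = (12.6)(0.249)² = 0.7812 kg·m².
Taking A's sense as positive: L = (0.9775)(283) + (0.7812)(2430) = 2175 kg·m²·rpm.
Combined I = 0.9775 + 0.7812 = 1.759 kg·m².
ω_f = L / I = 2175 / 1.759 = 1237 rpm.

|ω_f| ≈ 1240 rpm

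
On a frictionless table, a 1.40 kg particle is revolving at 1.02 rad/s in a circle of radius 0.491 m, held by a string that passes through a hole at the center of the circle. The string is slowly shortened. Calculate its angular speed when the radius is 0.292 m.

ω₂ ≈ 2.88 rad/s

No torque about the axis ⇒ m r₁² ω₁ = m r₂² ω₂.
ω₂ = ω₁ (r₁/r₂)² = (1.02)(0.491/0.292)² = 2.884 rad/s.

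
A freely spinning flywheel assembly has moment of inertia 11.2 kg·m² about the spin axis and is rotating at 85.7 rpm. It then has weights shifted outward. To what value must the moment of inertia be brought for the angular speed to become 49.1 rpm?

I₂ ≈ 19.5 kg·m²

No external torque acts about the spin axis, so angular momentum is conserved.
I₂ = I₁ω₁ / ω₂ = (11.2)(85.7) / (49.1) = 19.55 kg·m².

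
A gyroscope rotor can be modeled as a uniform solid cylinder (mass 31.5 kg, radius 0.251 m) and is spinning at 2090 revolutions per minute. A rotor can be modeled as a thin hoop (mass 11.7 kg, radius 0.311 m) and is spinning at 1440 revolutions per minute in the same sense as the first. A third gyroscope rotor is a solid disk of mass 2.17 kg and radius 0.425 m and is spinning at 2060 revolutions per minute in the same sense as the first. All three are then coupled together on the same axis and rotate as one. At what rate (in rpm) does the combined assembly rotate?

The coupling torques are internal; angular momentum about the shared axis is conserved.
Moments of inertia: I_A = ½(31.5)(0.251)² = 0.9923 kg·m²; I_B = (11.7)(0.311)² = 1.132 kg·m²; I_C = ½(2.17)(0.425)² = 0.1960 kg·m².
Taking A's sense as positive: L = (0.9923)(2090) + (1.132)(1440) + (0.1960)(2060) = 4107 kg·m²·rpm.
Combined I = 0.9923 + 1.132 + 0.1960 = 2.320 kg·m².
ω_f = L / I = 4107 / 2.320 = 1770 rpm.

|ω_f| ≈ 1770 rpm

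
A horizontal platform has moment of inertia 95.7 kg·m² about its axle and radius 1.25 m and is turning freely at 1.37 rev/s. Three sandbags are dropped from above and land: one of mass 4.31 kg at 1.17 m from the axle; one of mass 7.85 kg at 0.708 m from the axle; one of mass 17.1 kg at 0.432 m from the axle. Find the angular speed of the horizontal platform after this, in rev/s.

ω_f ≈ 1.21 rev/s

The added mass arrives with no angular momentum about the axle, and any external torque about the axle is negligible, so the system's angular momentum is conserved.
Added inertia Σmr² = (4.31)(1.17)² + (7.85)(0.708)² + (17.1)(0.432)² = 13.03 kg·m²; I_f = 95.70 + 13.03 = 108.7 kg·m².
ω_f = I_p ω_i / I_f = (95.70)(1.37) / 108.7 = 1.206 rev/s.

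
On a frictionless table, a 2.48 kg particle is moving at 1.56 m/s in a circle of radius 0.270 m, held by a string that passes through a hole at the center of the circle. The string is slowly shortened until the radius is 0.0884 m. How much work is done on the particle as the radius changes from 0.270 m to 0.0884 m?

Central (radial) force ⇒ zero torque about the center ⇒ m v r is constant.
v₂ = v₁ r₁ / r₂ = (1.56)(0.270) / (0.0884) = 4.765 m/s.
W = ΔKE = ½m(v₂² − v₁²) = 25.13 J.

W ≈ 25.1 J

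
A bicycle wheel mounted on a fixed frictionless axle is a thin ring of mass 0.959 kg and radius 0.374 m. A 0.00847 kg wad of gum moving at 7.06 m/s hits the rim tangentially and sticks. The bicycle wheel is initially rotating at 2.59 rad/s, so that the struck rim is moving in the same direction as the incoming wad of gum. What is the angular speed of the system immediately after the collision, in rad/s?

|ω_f| ≈ 2.73 rad/s

The axle reaction passes through the axle and exerts no torque about it; angular momentum about the axle is conserved through the impact.
I_p = (0.959)(0.374)² = 0.1341 kg·m². Taking the sense of the wad of gum's angular momentum as positive, L_{wad} = m v R = (0.00847)(7.06)(0.374) = 0.02236 kg·m²/s.
L_i = +I_p ω_p + m v R = +(0.1341)(2.59) + 0.02236 = 0.3698 kg·m²/s.
After sticking, I_f = I_p + m R² = 0.1341 + (0.00847)(0.374)² = 0.1353 kg·m².
ω_f = L_i / I_f = 0.3698 / 0.1353 = 2.733 rad/s.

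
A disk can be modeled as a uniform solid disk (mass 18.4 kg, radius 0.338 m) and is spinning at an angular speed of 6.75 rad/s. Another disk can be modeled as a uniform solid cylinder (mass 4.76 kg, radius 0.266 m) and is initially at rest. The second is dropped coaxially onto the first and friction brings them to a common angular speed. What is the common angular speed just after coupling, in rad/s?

The coupling torques are internal; angular momentum about the shared axis is conserved.
Moments of inertia: I_A = ½(18.4)(0.338)² = 1.051 kg·m²; I_B = ½(4.76)(0.266)² = 0.1684 kg·m².
Taking A's sense as positive: L = (1.051)(6.75) = 7.095 kg·m²·rad/s.
Combined I = 1.051 + 0.1684 = 1.219 kg·m².
ω_f = L / I = 7.095 / 1.219 = 5.818 rad/s.

|ω_f| ≈ 5.82 rad/s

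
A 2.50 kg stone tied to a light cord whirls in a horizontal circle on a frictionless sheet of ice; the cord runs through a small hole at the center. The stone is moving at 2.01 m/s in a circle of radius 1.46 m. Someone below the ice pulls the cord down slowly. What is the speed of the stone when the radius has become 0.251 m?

v₂ ≈ 11.7 m/s

Central (radial) force ⇒ zero torque about the center ⇒ m v r is constant.
v₂ = v₁ r₁ / r₂ = (2.01)(1.46) / (0.251) = 11.69 m/s.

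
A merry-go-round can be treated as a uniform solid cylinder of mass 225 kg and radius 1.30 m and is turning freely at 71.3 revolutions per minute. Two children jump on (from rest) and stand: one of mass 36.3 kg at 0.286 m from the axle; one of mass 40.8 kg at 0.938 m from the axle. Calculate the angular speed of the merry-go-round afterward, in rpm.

ω_f ≈ 59.2 rpm

No external torque acts about the axle; L_before = L_after.
I_p = ½(225)(1.30)² = 190.1 kg·m².
Added inertia Σmr² = (36.3)(0.286)² + (40.8)(0.938)² = 38.87 kg·m²; I_f = 190.1 + 38.87 = 229.0 kg·m².
ω_f = I_p ω_i / I_f = (190.1)(71.3) / 229.0 = 59.20 rpm.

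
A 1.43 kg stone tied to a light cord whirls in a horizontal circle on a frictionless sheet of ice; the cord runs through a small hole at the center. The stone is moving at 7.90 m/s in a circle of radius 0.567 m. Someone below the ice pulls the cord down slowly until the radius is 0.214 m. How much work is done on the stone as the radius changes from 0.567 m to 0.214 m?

W ≈ 269 J

Central (radial) force ⇒ zero torque about the center ⇒ m v r is constant.
v₂ = v₁ r₁ / r₂ = (7.90)(0.567) / (0.214) = 20.93 m/s.
W = ΔKE = ½m(v₂² − v₁²) = 268.6 J.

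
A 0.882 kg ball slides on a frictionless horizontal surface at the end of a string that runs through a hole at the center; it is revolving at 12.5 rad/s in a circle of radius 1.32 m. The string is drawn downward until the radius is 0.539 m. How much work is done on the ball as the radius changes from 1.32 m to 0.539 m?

W ≈ 600 J

No torque about the axis ⇒ m r₁² ω₁ = m r₂² ω₂.
ω₂ = ω₁ (r₁/r₂)² = (12.5)(1.32/0.539)² = 74.97 rad/s.
W = ΔKE = ½m(v₂² − v₁²) = 600.0 J.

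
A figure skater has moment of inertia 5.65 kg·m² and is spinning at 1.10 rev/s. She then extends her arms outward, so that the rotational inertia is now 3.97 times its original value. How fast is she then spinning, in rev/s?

With no external torque about the axis, L is conserved: I₁ω₁ = I₂ω₂.
I₂ = 3.97 × 5.65 = 22.43 kg·m².
ω₂ = I₁ω₁ / I₂ = (5.650)(1.10 rev/s) / (22.43) = 0.2771 rev/s.

ω₂ ≈ 0.277 rev/s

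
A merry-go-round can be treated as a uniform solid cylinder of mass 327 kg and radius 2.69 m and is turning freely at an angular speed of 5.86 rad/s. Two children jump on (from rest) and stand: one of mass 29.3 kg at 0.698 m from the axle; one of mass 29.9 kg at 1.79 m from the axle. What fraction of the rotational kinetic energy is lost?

The added mass arrives with no angular momentum about the axle, and any external torque about the axle is negligible, so the system's angular momentum is conserved.
I_p = ½(327)(2.69)² = 1183 kg·m².
Added inertia Σmr² = (29.3)(0.698)² + (29.9)(1.79)² = 110.1 kg·m²; I_f = 1183 + 110.1 = 1293 kg·m².
ω_f = I_p ω_i / I_f = (1183)(5.86) / 1293 = 5.361 rad/s.
KE_i = ½(1183)(5.860 rad/s)² = 20310 J; KE_f = ½(1293)(5.361)² = 18580 J.
Fraction lost = 0.08512.

fraction ≈ 0.0851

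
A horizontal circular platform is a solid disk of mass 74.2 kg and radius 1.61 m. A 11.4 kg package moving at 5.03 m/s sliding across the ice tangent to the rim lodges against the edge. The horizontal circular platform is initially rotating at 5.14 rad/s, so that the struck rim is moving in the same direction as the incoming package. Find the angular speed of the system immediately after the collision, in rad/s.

The axle reaction passes through the central axle and exerts no torque about it; angular momentum about the central axle is conserved through the impact.
I_p = ½(74.2)(1.61)² = 96.17 kg·m². Taking the sense of the package's angular momentum as positive, L_{package} = m v R = (11.4)(5.03)(1.61) = 92.32 kg·m²/s.
L_i = +I_p ω_p + m v R = +(96.17)(5.14) + 92.32 = 586.6 kg·m²/s.
After sticking, I_f = I_p + m R² = 96.17 + (11.4)(1.61)² = 125.7 kg·m².
ω_f = L_i / I_f = 586.6 / 125.7 = 4.666 rad/s.

|ω_f| ≈ 4.67 rad/s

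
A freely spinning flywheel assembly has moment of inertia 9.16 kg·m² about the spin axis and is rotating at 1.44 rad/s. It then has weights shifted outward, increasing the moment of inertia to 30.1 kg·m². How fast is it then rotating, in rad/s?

ω₂ ≈ 0.438 rad/s

Angular momentum about the spin axis is conserved since the torque about it is zero.
ω₂ = I₁ω₁ / I₂ = (9.160)(1.44 rad/s) / (30.10) = 0.4382 rad/s.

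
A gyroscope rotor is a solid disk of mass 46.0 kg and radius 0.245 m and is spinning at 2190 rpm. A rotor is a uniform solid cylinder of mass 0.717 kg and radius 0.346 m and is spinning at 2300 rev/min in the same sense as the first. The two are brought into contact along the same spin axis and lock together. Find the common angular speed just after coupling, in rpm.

No external torque acts about the common axis, so total angular momentum is conserved.
Moments of inertia: I_A = ½(46.0)(0.245)² = 1.381 kg·m²; I_B = ½(0.717)(0.346)² = 0.04292 kg·m².
Taking A's sense as positive: L = (1.381)(2190) + (0.04292)(2300) = 3122 kg·m²·rpm.
Combined I = 1.381 + 0.04292 = 1.423 kg·m².
ω_f = L / I = 3122 / 1.423 = 2193 rpm.

|ω_f| ≈ 2190 rpm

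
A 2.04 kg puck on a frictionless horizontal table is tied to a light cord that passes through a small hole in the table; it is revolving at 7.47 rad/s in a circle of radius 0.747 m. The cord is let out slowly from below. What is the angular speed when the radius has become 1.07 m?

No torque about the axis ⇒ m r₁² ω₁ = m r₂² ω₂.
ω₂ = ω₁ (r₁/r₂)² = (7.47)(0.747/1.07)² = 3.641 rad/s.

ω₂ ≈ 3.64 rad/s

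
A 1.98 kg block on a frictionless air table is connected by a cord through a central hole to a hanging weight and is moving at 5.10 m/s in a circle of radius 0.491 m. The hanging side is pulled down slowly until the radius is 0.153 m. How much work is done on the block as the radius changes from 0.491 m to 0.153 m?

W ≈ 239 J

Central (radial) force ⇒ zero torque about the center ⇒ m v r is constant.
v₂ = v₁ r₁ / r₂ = (5.10)(0.491) / (0.153) = 16.37 m/s.
W = ΔKE = ½m(v₂² − v₁²) = 239.4 J.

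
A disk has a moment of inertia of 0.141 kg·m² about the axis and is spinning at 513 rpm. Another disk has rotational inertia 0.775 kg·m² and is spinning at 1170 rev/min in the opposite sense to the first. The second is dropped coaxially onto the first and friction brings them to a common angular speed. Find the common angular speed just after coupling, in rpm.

|ω_f| ≈ 911 rpm

No external torque acts about the common axis, so total angular momentum is conserved.
Taking A's sense as positive: L = (0.1410)(513) − (0.7750)(1170) = -834.4 kg·m²·rpm.
Combined I = 0.1410 + 0.7750 = 0.9160 kg·m².
ω_f = L / I = -834.4 / 0.9160 = -910.9 rpm.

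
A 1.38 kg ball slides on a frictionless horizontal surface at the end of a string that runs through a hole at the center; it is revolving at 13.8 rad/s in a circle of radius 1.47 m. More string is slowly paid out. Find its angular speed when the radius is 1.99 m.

The constraining force is radial, so m r² ω about the center is conserved.
ω₂ = ω₁ (r₁/r₂)² = (13.8)(1.47/1.99)² = 7.530 rad/s.

ω₂ ≈ 7.53 rad/s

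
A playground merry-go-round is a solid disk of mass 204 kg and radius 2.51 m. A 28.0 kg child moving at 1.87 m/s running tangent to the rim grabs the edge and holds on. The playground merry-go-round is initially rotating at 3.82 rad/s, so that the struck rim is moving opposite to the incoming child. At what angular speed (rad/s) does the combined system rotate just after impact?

About the axle the impulsive forces during the collision are internal, so angular momentum about that axis is conserved.
I_p = ½(204)(2.51)² = 642.6 kg·m². Taking the sense of the child's angular momentum as positive, L_{child} = m v R = (28.0)(1.87)(2.51) = 131.4 kg·m²/s.
L_i = −I_p ω_p + m v R = −(642.6)(3.82) + 131.4 = -2323 kg·m²/s.
After sticking, I_f = I_p + m R² = 642.6 + (28.0)(2.51)² = 819.0 kg·m².
ω_f = L_i / I_f = -2323 / 819.0 = -2.837 rad/s.

|ω_f| ≈ 2.84 rad/s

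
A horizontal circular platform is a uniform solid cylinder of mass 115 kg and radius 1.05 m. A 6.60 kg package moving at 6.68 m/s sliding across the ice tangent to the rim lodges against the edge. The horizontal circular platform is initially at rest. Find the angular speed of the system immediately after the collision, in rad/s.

|ω_f| ≈ 0.655 rad/s

The axle reaction passes through the central axle and exerts no torque about it; angular momentum about the central axle is conserved through the impact.
I_p = ½(115)(1.05)² = 63.39 kg·m². Taking the sense of the package's angular momentum as positive, L_{package} = m v R = (6.60)(6.68)(1.05) = 46.29 kg·m²/s.
L_i = 0 + 46.29 = 46.29 kg·m²/s.
After sticking, I_f = I_p + m R² = 63.39 + (6.60)(1.05)² = 70.67 kg·m².
ω_f = L_i / I_f = 46.29 / 70.67 = 0.6550 rad/s.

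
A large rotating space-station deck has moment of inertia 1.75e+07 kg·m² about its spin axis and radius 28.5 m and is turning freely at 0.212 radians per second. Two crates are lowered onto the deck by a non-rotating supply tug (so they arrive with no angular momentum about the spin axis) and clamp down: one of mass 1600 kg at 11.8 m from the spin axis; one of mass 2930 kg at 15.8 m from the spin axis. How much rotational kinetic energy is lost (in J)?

No external torque acts about the spin axis; L_before = L_after.
Added inertia Σmr² = (1600)(11.8)² + (2930)(15.8)² = 9.542e+05 kg·m²; I_f = 1.750e+07 + 9.542e+05 = 1.845e+07 kg·m².
ω_f = I_p ω_i / I_f = (1.750e+07)(0.212) / 1.845e+07 = 0.2010 rad/s.
KE_i = ½(1.750e+07)(0.2120 rad/s)² = 3.933e+05 J; KE_f = ½(1.845e+07)(0.2010)² = 3.729e+05 J.

energy lost ≈ 20300 J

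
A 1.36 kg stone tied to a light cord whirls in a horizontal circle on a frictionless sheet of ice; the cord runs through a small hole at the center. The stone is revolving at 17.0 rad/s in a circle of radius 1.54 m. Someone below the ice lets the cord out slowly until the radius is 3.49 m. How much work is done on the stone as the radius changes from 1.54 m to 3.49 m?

No torque about the axis ⇒ m r₁² ω₁ = m r₂² ω₂.
ω₂ = ω₁ (r₁/r₂)² = (17.0)(1.54/3.49)² = 3.310 rad/s.
W = ΔKE = ½m(v₂² − v₁²) = -375.3 J.

W ≈ -375 J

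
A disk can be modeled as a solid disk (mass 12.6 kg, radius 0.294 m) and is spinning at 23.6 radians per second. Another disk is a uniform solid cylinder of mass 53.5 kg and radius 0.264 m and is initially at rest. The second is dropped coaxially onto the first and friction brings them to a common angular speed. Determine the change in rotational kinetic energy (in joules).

The coupling torques are internal; angular momentum about the shared axis is conserved.
Moments of inertia: I_A = ½(12.6)(0.294)² = 0.5445 kg·m²; I_B = ½(53.5)(0.264)² = 1.864 kg·m².
Taking A's sense as positive: L = (0.5445)(23.6) = 12.85 kg·m²·rad/s.
Combined I = 0.5445 + 1.864 = 2.409 kg·m².
ω_f = L / I = 12.85 / 2.409 = 5.335 rad/s.
KE_i = ½ΣIω² = 151.6 J; KE_f = ½(2.409)(5.335)² = 34.28 J.

ΔKE ≈ -117 J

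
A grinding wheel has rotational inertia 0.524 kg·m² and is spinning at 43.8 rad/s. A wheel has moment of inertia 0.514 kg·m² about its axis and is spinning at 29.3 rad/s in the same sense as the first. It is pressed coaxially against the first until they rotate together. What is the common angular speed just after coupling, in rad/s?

No external torque acts about the common axis, so total angular momentum is conserved.
Taking A's sense as positive: L = (0.5240)(43.8) + (0.5140)(29.3) = 38.01 kg·m²·rad/s.
Combined I = 0.5240 + 0.5140 = 1.038 kg·m².
ω_f = L / I = 38.01 / 1.038 = 36.62 rad/s.

|ω_f| ≈ 36.6 rad/s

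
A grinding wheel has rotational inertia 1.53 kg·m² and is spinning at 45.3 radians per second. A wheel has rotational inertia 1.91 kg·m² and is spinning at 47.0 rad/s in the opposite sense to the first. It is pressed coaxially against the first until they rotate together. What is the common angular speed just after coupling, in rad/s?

No external torque acts about the common axis, so total angular momentum is conserved.
Taking A's sense as positive: L = (1.530)(45.3) − (1.910)(47.0) = -20.46 kg·m²·rad/s.
Combined I = 1.530 + 1.910 = 3.440 kg·m².
ω_f = L / I = -20.46 / 3.440 = -5.948 rad/s.

|ω_f| ≈ 5.95 rad/s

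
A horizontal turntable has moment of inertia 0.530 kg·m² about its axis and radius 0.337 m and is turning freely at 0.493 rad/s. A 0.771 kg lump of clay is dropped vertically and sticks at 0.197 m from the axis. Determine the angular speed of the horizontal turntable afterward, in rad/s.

The added mass arrives with no angular momentum about the axis, and any external torque about the axis is negligible, so the system's angular momentum is conserved.
Added inertia Σmr² = (0.771)(0.197)² = 0.02992 kg·m²; I_f = 0.5300 + 0.02992 = 0.5599 kg·m².
ω_f = I_p ω_i / I_f = (0.5300)(0.493) / 0.5599 = 0.4667 rad/s.

ω_f ≈ 0.467 rad/s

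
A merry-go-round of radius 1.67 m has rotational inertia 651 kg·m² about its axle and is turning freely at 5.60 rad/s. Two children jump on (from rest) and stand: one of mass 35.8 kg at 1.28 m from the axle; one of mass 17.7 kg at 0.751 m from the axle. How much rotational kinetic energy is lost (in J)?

The added mass arrives with no angular momentum about the axle, and any external torque about the axle is negligible, so the system's angular momentum is conserved.
Added inertia Σmr² = (35.8)(1.28)² + (17.7)(0.751)² = 68.64 kg·m²; I_f = 651.0 + 68.64 = 719.6 kg·m².
ω_f = I_p ω_i / I_f = (651.0)(5.60) / 719.6 = 5.066 rad/s.
KE_i = ½(651.0)(5.600 rad/s)² = 10210 J; KE_f = ½(719.6)(5.066)² = 9234 J.

energy lost ≈ 974 J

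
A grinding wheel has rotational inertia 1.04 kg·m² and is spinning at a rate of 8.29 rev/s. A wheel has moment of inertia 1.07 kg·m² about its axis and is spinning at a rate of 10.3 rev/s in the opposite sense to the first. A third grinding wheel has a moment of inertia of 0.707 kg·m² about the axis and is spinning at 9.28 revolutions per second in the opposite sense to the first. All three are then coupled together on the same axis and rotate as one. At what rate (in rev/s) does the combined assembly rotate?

|ω_f| ≈ 3.18 rev/s

No external torque acts about the common axis, so total angular momentum is conserved.
Taking A's sense as positive: L = (1.040)(8.29) − (1.070)(10.3) − (0.7070)(9.28) = -8.960 kg·m²·rev/s.
Combined I = 1.040 + 1.070 + 0.7070 = 2.817 kg·m².
ω_f = L / I = -8.960 / 2.817 = -3.181 rev/s.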